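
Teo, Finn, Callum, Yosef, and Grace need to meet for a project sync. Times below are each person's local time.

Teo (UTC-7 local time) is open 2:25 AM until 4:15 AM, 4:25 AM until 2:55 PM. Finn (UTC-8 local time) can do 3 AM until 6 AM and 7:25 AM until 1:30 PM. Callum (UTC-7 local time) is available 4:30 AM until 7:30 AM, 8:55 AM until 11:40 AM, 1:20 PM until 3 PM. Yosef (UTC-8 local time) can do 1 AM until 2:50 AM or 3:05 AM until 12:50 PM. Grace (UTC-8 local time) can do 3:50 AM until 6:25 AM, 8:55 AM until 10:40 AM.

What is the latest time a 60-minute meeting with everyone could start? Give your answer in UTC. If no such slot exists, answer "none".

Teo in UTC: 09:25-11:15, 11:25-21:55 (add 7h to convert from UTC-7).
Finn in UTC: 11:00-14:00, 15:25-21:30 (add 8h to convert from UTC-8).
Callum in UTC: 11:30-14:30, 15:55-18:40, 20:20-22:00 (add 7h to convert from UTC-7).
Yosef in UTC: 09:00-10:50, 11:05-20:50 (add 8h to convert from UTC-8).
Grace in UTC: 11:50-14:25, 16:55-18:40 (add 8h to convert from UTC-8).
Teo ∩ Finn: 11:00-11:15, 11:25-14:00, 15:25-21:30.
Teo ∩ Finn ∩ Callum: 11:30-14:00, 15:55-18:40, 20:20-21:30.
Teo ∩ Finn ∩ Callum ∩ Yosef: 11:30-14:00, 15:55-18:40, 20:20-20:50.
Teo ∩ Finn ∩ Callum ∩ Yosef ∩ Grace: 11:50-14:00, 16:55-18:40.
The last common window of at least 60 minutes is 16:55-18:40; a 60-minute meeting can start as late as 17:40 and still end by 18:40.

17:40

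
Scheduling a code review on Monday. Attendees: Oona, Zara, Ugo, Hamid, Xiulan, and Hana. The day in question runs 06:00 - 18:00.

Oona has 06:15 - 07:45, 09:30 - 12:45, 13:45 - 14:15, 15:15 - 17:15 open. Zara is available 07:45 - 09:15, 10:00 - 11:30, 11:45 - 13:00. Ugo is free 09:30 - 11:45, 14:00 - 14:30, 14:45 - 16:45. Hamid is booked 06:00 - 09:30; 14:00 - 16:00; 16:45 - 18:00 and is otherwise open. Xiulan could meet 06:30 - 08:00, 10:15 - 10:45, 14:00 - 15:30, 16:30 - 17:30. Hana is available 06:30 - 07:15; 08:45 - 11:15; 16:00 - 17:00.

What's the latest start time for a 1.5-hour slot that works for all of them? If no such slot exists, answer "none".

Oona free: 06:15-07:45, 09:30-12:45, 13:45-14:15, 15:15-17:15.
Zara free: 07:45-09:15, 10:00-11:30, 11:45-13:00.
Ugo free: 09:30-11:45, 14:00-14:30, 14:45-16:45.
Hamid free: 09:30-14:00, 16:00-16:45 (invert busy blocks within the working day).
Xiulan free: 06:30-08:00, 10:15-10:45, 14:00-15:30, 16:30-17:30.
Hana free: 06:30-07:15, 08:45-11:15, 16:00-17:00.
Oona ∩ Zara: 10:00-11:30, 11:45-12:45.
Oona ∩ Zara ∩ Ugo: 10:00-11:30.
Oona ∩ Zara ∩ Ugo ∩ Hamid: 10:00-11:30.
Oona ∩ Zara ∩ Ugo ∩ Hamid ∩ Xiulan: 10:15-10:45.
Oona ∩ Zara ∩ Ugo ∩ Hamid ∩ Xiulan ∩ Hana: 10:15-10:45.
No common window is at least 90 minutes long.

none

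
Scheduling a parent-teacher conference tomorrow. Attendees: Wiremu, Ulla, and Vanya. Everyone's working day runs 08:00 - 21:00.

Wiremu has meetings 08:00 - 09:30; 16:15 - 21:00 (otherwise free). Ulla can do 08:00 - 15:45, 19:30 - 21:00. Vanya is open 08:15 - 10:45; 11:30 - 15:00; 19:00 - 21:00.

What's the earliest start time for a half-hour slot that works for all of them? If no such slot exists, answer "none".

Wiremu free: 09:30-16:15 (invert busy blocks within the working day).
Ulla free: 08:00-15:45, 19:30-21:00.
Vanya free: 08:15-10:45, 11:30-15:00, 19:00-21:00.
Wiremu ∩ Ulla: 09:30-15:45.
Wiremu ∩ Ulla ∩ Vanya: 09:30-10:45, 11:30-15:00.
Those are the intersection windows.
The first common window of at least 30 minutes is 09:30-10:45, so the earliest start is 09:30.

09:30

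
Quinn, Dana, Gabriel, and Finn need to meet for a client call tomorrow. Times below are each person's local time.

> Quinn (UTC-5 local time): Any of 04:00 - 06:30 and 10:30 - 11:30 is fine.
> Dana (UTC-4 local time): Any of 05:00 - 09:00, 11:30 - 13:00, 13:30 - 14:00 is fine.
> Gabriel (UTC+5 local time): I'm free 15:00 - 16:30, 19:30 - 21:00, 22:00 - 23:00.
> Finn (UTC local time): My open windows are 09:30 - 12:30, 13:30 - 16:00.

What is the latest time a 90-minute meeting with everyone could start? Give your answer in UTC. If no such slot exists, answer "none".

10:00

Quinn in UTC: 09:00-11:30, 15:30-16:30 (add 5h to convert from UTC-5).
Dana in UTC: 09:00-13:00, 15:30-17:00, 17:30-18:00 (add 4h to convert from UTC-4).
Gabriel in UTC: 10:00-11:30, 14:30-16:00, 17:00-18:00 (subtract 5h to convert from UTC+5).
Finn in UTC: 09:30-12:30, 13:30-16:00.
Quinn ∩ Dana: 09:00-11:30, 15:30-16:30.
Quinn ∩ Dana ∩ Gabriel: 10:00-11:30, 15:30-16:00.
Quinn ∩ Dana ∩ Gabriel ∩ Finn: 10:00-11:30, 15:30-16:00.
The last common window of at least 90 minutes is 10:00-11:30; a 90-minute meeting can start as late as 10:00 and still end by 11:30.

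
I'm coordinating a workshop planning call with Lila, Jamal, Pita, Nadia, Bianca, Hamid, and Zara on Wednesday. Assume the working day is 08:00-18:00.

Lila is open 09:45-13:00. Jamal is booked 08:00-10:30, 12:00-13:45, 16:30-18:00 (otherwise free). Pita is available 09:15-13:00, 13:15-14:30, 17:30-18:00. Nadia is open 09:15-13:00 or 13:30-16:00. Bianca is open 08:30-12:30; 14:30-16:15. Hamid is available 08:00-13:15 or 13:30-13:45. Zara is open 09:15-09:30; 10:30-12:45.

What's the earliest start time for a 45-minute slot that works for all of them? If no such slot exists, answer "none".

10:30

Lila free: 09:45-13:00.
Jamal free: 10:30-12:00, 13:45-16:30 (invert busy blocks within the working day).
Pita free: 09:15-13:00, 13:15-14:30, 17:30-18:00.
Nadia free: 09:15-13:00, 13:30-16:00.
Bianca free: 08:30-12:30, 14:30-16:15.
Hamid free: 08:00-13:15, 13:30-13:45.
Zara free: 09:15-09:30, 10:30-12:45.
Lila ∩ Jamal: 10:30-12:00.
Lila ∩ Jamal ∩ Pita: 10:30-12:00.
Lila ∩ Jamal ∩ Pita ∩ Nadia: 10:30-12:00.
Lila ∩ Jamal ∩ Pita ∩ Nadia ∩ Bianca: 10:30-12:00.
Lila ∩ Jamal ∩ Pita ∩ Nadia ∩ Bianca ∩ Hamid: 10:30-12:00.
Lila ∩ Jamal ∩ Pita ∩ Nadia ∩ Bianca ∩ Hamid ∩ Zara: 10:30-12:00.
The first common window of at least 45 minutes is 10:30-12:00, so the earliest start is 10:30.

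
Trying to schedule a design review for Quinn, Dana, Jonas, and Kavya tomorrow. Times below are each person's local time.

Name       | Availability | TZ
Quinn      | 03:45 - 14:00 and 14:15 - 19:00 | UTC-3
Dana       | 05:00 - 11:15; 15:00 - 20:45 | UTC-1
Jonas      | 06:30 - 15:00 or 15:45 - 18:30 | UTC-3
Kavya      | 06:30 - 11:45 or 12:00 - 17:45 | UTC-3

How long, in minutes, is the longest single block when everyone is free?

Quinn in UTC: 06:45-17:00, 17:15-22:00 (add 3h to convert from UTC-3).
Dana in UTC: 06:00-12:15, 16:00-21:45 (add 1h to convert from UTC-1).
Jonas in UTC: 09:30-18:00, 18:45-21:30 (add 3h to convert from UTC-3).
Kavya in UTC: 09:30-14:45, 15:00-20:45 (add 3h to convert from UTC-3).
Quinn ∩ Dana: 06:45-12:15, 16:00-17:00, 17:15-21:45.
Quinn ∩ Dana ∩ Jonas: 09:30-12:15, 16:00-17:00, 17:15-18:00, 18:45-21:30.
Quinn ∩ Dana ∩ Jonas ∩ Kavya: 09:30-12:15, 16:00-17:00, 17:15-18:00, 18:45-20:45.
Those are the intersection windows.
The longest is 09:30-12:15 at 165 minutes.

165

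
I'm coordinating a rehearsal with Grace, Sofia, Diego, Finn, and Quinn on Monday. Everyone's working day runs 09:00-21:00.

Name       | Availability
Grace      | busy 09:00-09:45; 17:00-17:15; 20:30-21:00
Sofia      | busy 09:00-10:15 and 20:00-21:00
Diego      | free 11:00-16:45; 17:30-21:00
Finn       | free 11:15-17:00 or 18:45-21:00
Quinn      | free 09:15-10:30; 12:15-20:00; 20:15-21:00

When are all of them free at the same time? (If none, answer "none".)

12:15-16:45, 18:45-20:00

Grace free: 09:45-17:00, 17:15-20:30 (invert busy blocks within the working day).
Sofia free: 10:15-20:00 (invert busy blocks within the working day).
Diego free: 11:00-16:45, 17:30-21:00.
Finn free: 11:15-17:00, 18:45-21:00.
Quinn free: 09:15-10:30, 12:15-20:00, 20:15-21:00.
Grace ∩ Sofia: 10:15-17:00, 17:15-20:00.
Grace ∩ Sofia ∩ Diego: 11:00-16:45, 17:30-20:00.
Grace ∩ Sofia ∩ Diego ∩ Finn: 11:15-16:45, 18:45-20:00.
Grace ∩ Sofia ∩ Diego ∩ Finn ∩ Quinn: 12:15-16:45, 18:45-20:00.
So the common availability across everyone is 12:15-16:45, 18:45-20:00.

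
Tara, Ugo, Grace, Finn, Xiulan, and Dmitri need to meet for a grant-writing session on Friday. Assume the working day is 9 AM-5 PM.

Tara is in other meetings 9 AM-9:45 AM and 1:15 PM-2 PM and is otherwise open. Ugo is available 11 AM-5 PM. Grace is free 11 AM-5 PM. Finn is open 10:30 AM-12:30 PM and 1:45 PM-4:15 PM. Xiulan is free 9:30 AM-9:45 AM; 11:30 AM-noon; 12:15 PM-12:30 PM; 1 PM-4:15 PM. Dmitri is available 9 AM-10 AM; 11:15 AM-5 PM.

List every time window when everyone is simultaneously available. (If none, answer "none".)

11:30-12:00, 12:15-12:30, 14:00-16:15

Tara free: 09:45-13:15, 14:00-17:00 (invert busy blocks within the working day).
Ugo free: 11:00-17:00.
Grace free: 11:00-17:00.
Finn free: 10:30-12:30, 13:45-16:15.
Xiulan free: 09:30-09:45, 11:30-12:00, 12:15-12:30, 13:00-16:15.
Dmitri free: 09:00-10:00, 11:15-17:00.
Tara ∩ Ugo: 11:00-13:15, 14:00-17:00.
Tara ∩ Ugo ∩ Grace: 11:00-13:15, 14:00-17:00.
Tara ∩ Ugo ∩ Grace ∩ Finn: 11:00-12:30, 14:00-16:15.
Tara ∩ Ugo ∩ Grace ∩ Finn ∩ Xiulan: 11:30-12:00, 12:15-12:30, 14:00-16:15.
Tara ∩ Ugo ∩ Grace ∩ Finn ∩ Xiulan ∩ Dmitri: 11:30-12:00, 12:15-12:30, 14:00-16:15.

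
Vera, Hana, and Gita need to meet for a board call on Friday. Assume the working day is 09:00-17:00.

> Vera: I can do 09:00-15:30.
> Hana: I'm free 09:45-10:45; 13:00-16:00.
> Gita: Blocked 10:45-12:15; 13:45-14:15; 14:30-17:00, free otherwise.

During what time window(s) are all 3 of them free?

09:45-10:45, 13:00-13:45, 14:15-14:30

Vera free: 09:00-15:30.
Hana free: 09:45-10:45, 13:00-16:00.
Gita free: 09:00-10:45, 12:15-13:45, 14:15-14:30 (invert busy blocks within the working day).
Vera ∩ Hana: 09:45-10:45, 13:00-15:30.
Vera ∩ Hana ∩ Gita: 09:45-10:45, 13:00-13:45, 14:15-14:30.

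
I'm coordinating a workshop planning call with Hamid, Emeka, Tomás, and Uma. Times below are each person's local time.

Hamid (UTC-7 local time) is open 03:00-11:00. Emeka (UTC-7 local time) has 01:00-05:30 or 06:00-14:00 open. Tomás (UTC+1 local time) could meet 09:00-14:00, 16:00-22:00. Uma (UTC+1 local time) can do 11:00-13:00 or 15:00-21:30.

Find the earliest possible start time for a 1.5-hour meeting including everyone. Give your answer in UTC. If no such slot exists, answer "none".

10:00

Hamid in UTC: 10:00-18:00 (add 7h to convert from UTC-7).
Emeka in UTC: 08:00-12:30, 13:00-21:00 (add 7h to convert from UTC-7).
Tomás in UTC: 08:00-13:00, 15:00-21:00 (subtract 1h to convert from UTC+1).
Uma in UTC: 10:00-12:00, 14:00-20:30 (subtract 1h to convert from UTC+1).
Hamid ∩ Emeka: 10:00-12:30, 13:00-18:00.
Hamid ∩ Emeka ∩ Tomás: 10:00-12:30, 15:00-18:00.
Hamid ∩ Emeka ∩ Tomás ∩ Uma: 10:00-12:00, 15:00-18:00.
The first common window of at least 90 minutes is 10:00-12:00, so the earliest start is 10:00.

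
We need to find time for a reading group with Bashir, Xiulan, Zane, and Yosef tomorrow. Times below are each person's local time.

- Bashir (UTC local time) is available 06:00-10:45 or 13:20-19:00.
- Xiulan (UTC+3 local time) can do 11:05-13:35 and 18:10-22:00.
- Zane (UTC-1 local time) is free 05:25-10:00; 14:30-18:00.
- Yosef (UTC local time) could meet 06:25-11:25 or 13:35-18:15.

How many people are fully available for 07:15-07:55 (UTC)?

Bashir in UTC: 06:00-10:45, 13:20-19:00.
Xiulan in UTC: 08:05-10:35, 15:10-19:00 (subtract 3h to convert from UTC+3).
Zane in UTC: 06:25-11:00, 15:30-19:00 (add 1h to convert from UTC-1).
Yosef in UTC: 06:25-11:25, 13:35-18:15.
Bashir, Zane, and Yosef can make the full 07:15-07:55 slot — that's 3.

3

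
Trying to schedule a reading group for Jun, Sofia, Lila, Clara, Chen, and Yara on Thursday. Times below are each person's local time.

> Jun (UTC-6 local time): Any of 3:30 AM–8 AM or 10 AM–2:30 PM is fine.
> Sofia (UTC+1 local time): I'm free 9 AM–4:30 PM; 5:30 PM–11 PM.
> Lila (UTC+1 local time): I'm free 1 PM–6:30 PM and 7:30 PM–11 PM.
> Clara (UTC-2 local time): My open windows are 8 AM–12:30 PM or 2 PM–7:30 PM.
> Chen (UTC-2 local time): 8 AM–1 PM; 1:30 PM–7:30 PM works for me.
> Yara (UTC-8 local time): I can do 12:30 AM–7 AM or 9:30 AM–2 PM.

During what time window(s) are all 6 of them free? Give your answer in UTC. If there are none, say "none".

Jun in UTC: 09:30-14:00, 16:00-20:30 (add 6h to convert from UTC-6).
Sofia in UTC: 08:00-15:30, 16:30-22:00 (subtract 1h to convert from UTC+1).
Lila in UTC: 12:00-17:30, 18:30-22:00 (subtract 1h to convert from UTC+1).
Clara in UTC: 10:00-14:30, 16:00-21:30 (add 2h to convert from UTC-2).
Chen in UTC: 10:00-15:00, 15:30-21:30 (add 2h to convert from UTC-2).
Yara in UTC: 08:30-15:00, 17:30-22:00 (add 8h to convert from UTC-8).
Jun ∩ Sofia: 09:30-14:00, 16:30-20:30.
Jun ∩ Sofia ∩ Lila: 12:00-14:00, 16:30-17:30, 18:30-20:30.
Jun ∩ Sofia ∩ Lila ∩ Clara: 12:00-14:00, 16:30-17:30, 18:30-20:30.
Jun ∩ Sofia ∩ Lila ∩ Clara ∩ Chen: 12:00-14:00, 16:30-17:30, 18:30-20:30.
Jun ∩ Sofia ∩ Lila ∩ Clara ∩ Chen ∩ Yara: 12:00-14:00, 18:30-20:30.

12:00-14:00, 18:30-20:30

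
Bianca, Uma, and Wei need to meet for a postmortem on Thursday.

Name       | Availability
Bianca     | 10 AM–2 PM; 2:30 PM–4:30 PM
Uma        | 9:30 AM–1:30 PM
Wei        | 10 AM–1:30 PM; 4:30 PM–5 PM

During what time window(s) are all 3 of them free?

10:00-13:30

Bianca ∩ Uma: 10:00-13:30.
Bianca ∩ Uma ∩ Wei: 10:00-13:30.
Those are the intersection windows.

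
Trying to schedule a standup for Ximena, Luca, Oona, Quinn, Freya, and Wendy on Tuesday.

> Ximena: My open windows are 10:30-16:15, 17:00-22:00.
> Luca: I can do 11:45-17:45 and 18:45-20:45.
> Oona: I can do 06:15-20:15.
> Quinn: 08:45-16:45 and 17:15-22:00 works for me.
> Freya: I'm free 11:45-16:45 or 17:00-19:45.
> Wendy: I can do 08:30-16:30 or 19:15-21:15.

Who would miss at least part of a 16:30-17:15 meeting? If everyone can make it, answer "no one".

Freya, Quinn, Wendy, Ximena

Ximena: not fully free for 16:30-17:15. Luca: free for 16:30-17:15. Oona: free for 16:30-17:15. Quinn: not fully free for 16:30-17:15. Freya: not fully free for 16:30-17:15. Wendy: not fully free for 16:30-17:15.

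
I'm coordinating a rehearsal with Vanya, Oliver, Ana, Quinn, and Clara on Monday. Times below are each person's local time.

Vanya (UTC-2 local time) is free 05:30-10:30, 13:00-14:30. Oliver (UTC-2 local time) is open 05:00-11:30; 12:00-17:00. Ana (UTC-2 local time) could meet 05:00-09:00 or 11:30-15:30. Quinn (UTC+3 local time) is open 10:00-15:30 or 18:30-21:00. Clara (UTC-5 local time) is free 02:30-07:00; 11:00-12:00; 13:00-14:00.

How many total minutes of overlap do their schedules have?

240

Vanya in UTC: 07:30-12:30, 15:00-16:30 (add 2h to convert from UTC-2).
Oliver in UTC: 07:00-13:30, 14:00-19:00 (add 2h to convert from UTC-2).
Ana in UTC: 07:00-11:00, 13:30-17:30 (add 2h to convert from UTC-2).
Quinn in UTC: 07:00-12:30, 15:30-18:00 (subtract 3h to convert from UTC+3).
Clara in UTC: 07:30-12:00, 16:00-17:00, 18:00-19:00 (add 5h to convert from UTC-5).
Vanya ∩ Oliver: 07:30-12:30, 15:00-16:30.
Vanya ∩ Oliver ∩ Ana: 07:30-11:00, 15:00-16:30.
Vanya ∩ Oliver ∩ Ana ∩ Quinn: 07:30-11:00, 15:30-16:30.
Vanya ∩ Oliver ∩ Ana ∩ Quinn ∩ Clara: 07:30-11:00, 16:00-16:30.
Summing the common windows: 210 + 30 = 240 minutes.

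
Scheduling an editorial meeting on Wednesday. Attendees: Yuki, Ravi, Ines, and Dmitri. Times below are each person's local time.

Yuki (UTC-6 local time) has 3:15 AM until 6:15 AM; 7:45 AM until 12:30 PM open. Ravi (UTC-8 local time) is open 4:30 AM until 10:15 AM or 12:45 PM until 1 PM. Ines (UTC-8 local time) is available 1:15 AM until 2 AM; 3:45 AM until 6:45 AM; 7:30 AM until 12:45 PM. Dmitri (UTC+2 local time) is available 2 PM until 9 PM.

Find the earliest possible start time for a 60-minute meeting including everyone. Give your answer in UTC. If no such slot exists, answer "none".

13:45

Yuki in UTC: 09:15-12:15, 13:45-18:30 (add 6h to convert from UTC-6).
Ravi in UTC: 12:30-18:15, 20:45-21:00 (add 8h to convert from UTC-8).
Ines in UTC: 09:15-10:00, 11:45-14:45, 15:30-20:45 (add 8h to convert from UTC-8).
Dmitri in UTC: 12:00-19:00 (subtract 2h to convert from UTC+2).
Yuki ∩ Ravi: 13:45-18:15.
Yuki ∩ Ravi ∩ Ines: 13:45-14:45, 15:30-18:15.
Yuki ∩ Ravi ∩ Ines ∩ Dmitri: 13:45-14:45, 15:30-18:15.
So the common availability across everyone is 13:45-14:45, 15:30-18:15.
The first common window of at least 60 minutes is 13:45-14:45, so the earliest start is 13:45.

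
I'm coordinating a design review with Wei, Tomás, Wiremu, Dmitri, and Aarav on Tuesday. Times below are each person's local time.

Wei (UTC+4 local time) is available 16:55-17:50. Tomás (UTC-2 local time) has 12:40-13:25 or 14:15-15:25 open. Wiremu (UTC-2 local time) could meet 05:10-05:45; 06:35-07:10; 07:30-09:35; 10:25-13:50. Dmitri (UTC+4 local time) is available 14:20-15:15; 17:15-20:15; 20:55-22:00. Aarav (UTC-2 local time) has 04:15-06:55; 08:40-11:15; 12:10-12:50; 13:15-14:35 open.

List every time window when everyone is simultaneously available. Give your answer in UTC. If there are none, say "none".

Wei in UTC: 12:55-13:50 (subtract 4h to convert from UTC+4).
Tomás in UTC: 14:40-15:25, 16:15-17:25 (add 2h to convert from UTC-2).
Wiremu in UTC: 07:10-07:45, 08:35-09:10, 09:30-11:35, 12:25-15:50 (add 2h to convert from UTC-2).
Dmitri in UTC: 10:20-11:15, 13:15-16:15, 16:55-18:00 (subtract 4h to convert from UTC+4).
Aarav in UTC: 06:15-08:55, 10:40-13:15, 14:10-14:50, 15:15-16:35 (add 2h to convert from UTC-2).
Wei ∩ Tomás: ∅.
Wei ∩ Tomás ∩ Wiremu: ∅.
Wei ∩ Tomás ∩ Wiremu ∩ Dmitri: ∅.
Wei ∩ Tomás ∩ Wiremu ∩ Dmitri ∩ Aarav: ∅.
There is no time when everyone is free.

none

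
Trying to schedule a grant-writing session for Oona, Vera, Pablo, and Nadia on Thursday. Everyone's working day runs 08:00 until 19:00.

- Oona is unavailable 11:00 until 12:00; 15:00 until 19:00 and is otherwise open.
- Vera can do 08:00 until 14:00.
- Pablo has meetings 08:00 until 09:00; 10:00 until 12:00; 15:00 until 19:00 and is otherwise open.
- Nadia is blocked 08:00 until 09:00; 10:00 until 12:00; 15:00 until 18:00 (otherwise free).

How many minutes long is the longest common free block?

Oona free: 08:00-11:00, 12:00-15:00 (invert busy blocks within the working day).
Vera free: 08:00-14:00.
Pablo free: 09:00-10:00, 12:00-15:00 (invert busy blocks within the working day).
Nadia free: 09:00-10:00, 12:00-15:00, 18:00-19:00 (invert busy blocks within the working day).
Oona ∩ Vera: 08:00-11:00, 12:00-14:00.
Oona ∩ Vera ∩ Pablo: 09:00-10:00, 12:00-14:00.
Oona ∩ Vera ∩ Pablo ∩ Nadia: 09:00-10:00, 12:00-14:00.
The longest is 12:00-14:00 at 120 minutes.

120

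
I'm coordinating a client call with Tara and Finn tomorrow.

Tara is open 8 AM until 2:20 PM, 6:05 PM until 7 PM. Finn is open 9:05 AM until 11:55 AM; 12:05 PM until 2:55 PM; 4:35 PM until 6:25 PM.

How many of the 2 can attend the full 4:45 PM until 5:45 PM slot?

1

Finn can make the full 16:45-17:45 slot — that's 1.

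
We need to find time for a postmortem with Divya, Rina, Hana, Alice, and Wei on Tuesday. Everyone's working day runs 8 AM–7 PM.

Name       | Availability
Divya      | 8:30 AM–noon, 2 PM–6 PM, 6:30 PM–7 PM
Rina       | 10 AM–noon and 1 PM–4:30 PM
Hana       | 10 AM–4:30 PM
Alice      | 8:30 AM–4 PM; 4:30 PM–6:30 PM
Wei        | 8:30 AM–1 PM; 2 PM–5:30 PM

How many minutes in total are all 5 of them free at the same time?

Divya ∩ Rina: 10:00-12:00, 14:00-16:30.
Divya ∩ Rina ∩ Hana: 10:00-12:00, 14:00-16:30.
Divya ∩ Rina ∩ Hana ∩ Alice: 10:00-12:00, 14:00-16:00.
Divya ∩ Rina ∩ Hana ∩ Alice ∩ Wei: 10:00-12:00, 14:00-16:00.
Summing the common windows: 120 + 120 = 240 minutes.

240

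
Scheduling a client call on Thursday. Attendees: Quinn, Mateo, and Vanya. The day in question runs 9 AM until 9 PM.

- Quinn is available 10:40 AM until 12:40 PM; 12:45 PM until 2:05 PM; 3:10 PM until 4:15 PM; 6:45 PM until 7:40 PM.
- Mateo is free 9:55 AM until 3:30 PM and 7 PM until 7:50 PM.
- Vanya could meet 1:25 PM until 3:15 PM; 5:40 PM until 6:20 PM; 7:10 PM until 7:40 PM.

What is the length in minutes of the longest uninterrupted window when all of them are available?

40

Quinn ∩ Mateo: 10:40-12:40, 12:45-14:05, 15:10-15:30, 19:00-19:40.
Quinn ∩ Mateo ∩ Vanya: 13:25-14:05, 15:10-15:15, 19:10-19:40.
So the common availability across everyone is 13:25-14:05, 15:10-15:15, 19:10-19:40.
The longest is 13:25-14:05 at 40 minutes.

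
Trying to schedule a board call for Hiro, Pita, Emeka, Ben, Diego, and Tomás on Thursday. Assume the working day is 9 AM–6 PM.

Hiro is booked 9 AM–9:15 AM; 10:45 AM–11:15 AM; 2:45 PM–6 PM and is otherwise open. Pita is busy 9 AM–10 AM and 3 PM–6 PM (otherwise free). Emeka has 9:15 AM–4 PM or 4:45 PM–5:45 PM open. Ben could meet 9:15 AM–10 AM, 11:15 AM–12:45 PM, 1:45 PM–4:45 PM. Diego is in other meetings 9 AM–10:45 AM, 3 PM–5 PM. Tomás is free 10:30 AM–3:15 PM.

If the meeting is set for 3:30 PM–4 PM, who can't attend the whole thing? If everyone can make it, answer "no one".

Diego, Hiro, Pita, Tomás

Hiro free: 09:15-10:45, 11:15-14:45 (invert busy blocks within the working day).
Pita free: 10:00-15:00 (invert busy blocks within the working day).
Emeka free: 09:15-16:00, 16:45-17:45.
Ben free: 09:15-10:00, 11:15-12:45, 13:45-16:45.
Diego free: 10:45-15:00, 17:00-18:00 (invert busy blocks within the working day).
Tomás free: 10:30-15:15.
Hiro: not fully free for 15:30-16:00. Pita: not fully free for 15:30-16:00. Emeka: free for 15:30-16:00. Ben: free for 15:30-16:00. Diego: not fully free for 15:30-16:00. Tomás: not fully free for 15:30-16:00.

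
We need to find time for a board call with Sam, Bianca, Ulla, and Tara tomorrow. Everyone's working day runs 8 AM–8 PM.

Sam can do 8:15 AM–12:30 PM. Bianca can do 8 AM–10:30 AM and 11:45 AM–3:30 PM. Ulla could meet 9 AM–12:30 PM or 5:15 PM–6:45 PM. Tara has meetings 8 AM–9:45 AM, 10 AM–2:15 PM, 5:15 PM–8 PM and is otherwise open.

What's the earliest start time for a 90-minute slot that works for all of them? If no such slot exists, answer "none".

Sam free: 08:15-12:30.
Bianca free: 08:00-10:30, 11:45-15:30.
Ulla free: 09:00-12:30, 17:15-18:45.
Tara free: 09:45-10:00, 14:15-17:15 (invert busy blocks within the working day).
Sam ∩ Bianca: 08:15-10:30, 11:45-12:30.
Sam ∩ Bianca ∩ Ulla: 09:00-10:30, 11:45-12:30.
Sam ∩ Bianca ∩ Ulla ∩ Tara: 09:45-10:00.
So the common availability across everyone is 09:45-10:00.
No common window is at least 90 minutes long.

none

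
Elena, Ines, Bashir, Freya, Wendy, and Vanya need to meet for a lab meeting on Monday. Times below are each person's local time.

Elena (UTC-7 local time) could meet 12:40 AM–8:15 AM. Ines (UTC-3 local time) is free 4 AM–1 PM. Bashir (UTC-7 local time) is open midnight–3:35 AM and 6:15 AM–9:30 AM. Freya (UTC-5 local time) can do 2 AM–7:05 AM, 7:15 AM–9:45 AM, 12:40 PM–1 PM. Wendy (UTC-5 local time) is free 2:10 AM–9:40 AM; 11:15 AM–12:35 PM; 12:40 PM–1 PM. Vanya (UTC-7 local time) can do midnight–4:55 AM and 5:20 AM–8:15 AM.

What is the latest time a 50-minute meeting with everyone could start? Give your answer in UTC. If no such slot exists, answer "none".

13:50

Elena in UTC: 07:40-15:15 (add 7h to convert from UTC-7).
Ines in UTC: 07:00-16:00 (add 3h to convert from UTC-3).
Bashir in UTC: 07:00-10:35, 13:15-16:30 (add 7h to convert from UTC-7).
Freya in UTC: 07:00-12:05, 12:15-14:45, 17:40-18:00 (add 5h to convert from UTC-5).
Wendy in UTC: 07:10-14:40, 16:15-17:35, 17:40-18:00 (add 5h to convert from UTC-5).
Vanya in UTC: 07:00-11:55, 12:20-15:15 (add 7h to convert from UTC-7).
Elena ∩ Ines: 07:40-15:15.
Elena ∩ Ines ∩ Bashir: 07:40-10:35, 13:15-15:15.
Elena ∩ Ines ∩ Bashir ∩ Freya: 07:40-10:35, 13:15-14:45.
Elena ∩ Ines ∩ Bashir ∩ Freya ∩ Wendy: 07:40-10:35, 13:15-14:40.
Elena ∩ Ines ∩ Bashir ∩ Freya ∩ Wendy ∩ Vanya: 07:40-10:35, 13:15-14:40.
The last common window of at least 50 minutes is 13:15-14:40; a 50-minute meeting can start as late as 13:50 and still end by 14:40.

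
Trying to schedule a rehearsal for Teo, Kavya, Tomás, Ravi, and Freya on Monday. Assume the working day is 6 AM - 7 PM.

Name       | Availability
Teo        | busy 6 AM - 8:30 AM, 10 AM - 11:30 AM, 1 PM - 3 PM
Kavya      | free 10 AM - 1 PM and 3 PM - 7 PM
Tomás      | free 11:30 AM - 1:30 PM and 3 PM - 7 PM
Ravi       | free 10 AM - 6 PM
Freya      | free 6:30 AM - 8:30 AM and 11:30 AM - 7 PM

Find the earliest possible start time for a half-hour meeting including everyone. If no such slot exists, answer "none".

Teo free: 08:30-10:00, 11:30-13:00, 15:00-19:00 (invert busy blocks within the working day).
Kavya free: 10:00-13:00, 15:00-19:00.
Tomás free: 11:30-13:30, 15:00-19:00.
Ravi free: 10:00-18:00.
Freya free: 06:30-08:30, 11:30-19:00.
Teo ∩ Kavya: 11:30-13:00, 15:00-19:00.
Teo ∩ Kavya ∩ Tomás: 11:30-13:00, 15:00-19:00.
Teo ∩ Kavya ∩ Tomás ∩ Ravi: 11:30-13:00, 15:00-18:00.
Teo ∩ Kavya ∩ Tomás ∩ Ravi ∩ Freya: 11:30-13:00, 15:00-18:00.
Those are the intersection windows.
The first common window of at least 30 minutes is 11:30-13:00, so the earliest start is 11:30.

11:30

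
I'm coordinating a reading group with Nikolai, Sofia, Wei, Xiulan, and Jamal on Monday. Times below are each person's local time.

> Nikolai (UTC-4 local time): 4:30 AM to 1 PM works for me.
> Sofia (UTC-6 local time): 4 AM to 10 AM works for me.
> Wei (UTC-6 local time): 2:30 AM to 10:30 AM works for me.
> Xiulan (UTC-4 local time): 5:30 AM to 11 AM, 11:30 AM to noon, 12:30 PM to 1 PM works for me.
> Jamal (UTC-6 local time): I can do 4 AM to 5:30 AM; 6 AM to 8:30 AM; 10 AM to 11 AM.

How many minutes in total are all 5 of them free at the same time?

240

Nikolai in UTC: 08:30-17:00 (add 4h to convert from UTC-4).
Sofia in UTC: 10:00-16:00 (add 6h to convert from UTC-6).
Wei in UTC: 08:30-16:30 (add 6h to convert from UTC-6).
Xiulan in UTC: 09:30-15:00, 15:30-16:00, 16:30-17:00 (add 4h to convert from UTC-4).
Jamal in UTC: 10:00-11:30, 12:00-14:30, 16:00-17:00 (add 6h to convert from UTC-6).
Nikolai ∩ Sofia: 10:00-16:00.
Nikolai ∩ Sofia ∩ Wei: 10:00-16:00.
Nikolai ∩ Sofia ∩ Wei ∩ Xiulan: 10:00-15:00, 15:30-16:00.
Nikolai ∩ Sofia ∩ Wei ∩ Xiulan ∩ Jamal: 10:00-11:30, 12:00-14:30.
So the common availability across everyone is 10:00-11:30, 12:00-14:30.
Summing the common windows: 90 + 150 = 240 minutes.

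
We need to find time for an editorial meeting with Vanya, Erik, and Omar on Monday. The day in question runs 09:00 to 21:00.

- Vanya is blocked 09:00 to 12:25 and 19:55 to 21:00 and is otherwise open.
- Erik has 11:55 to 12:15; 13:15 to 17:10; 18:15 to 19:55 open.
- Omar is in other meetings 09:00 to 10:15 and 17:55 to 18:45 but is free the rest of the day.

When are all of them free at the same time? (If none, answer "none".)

Vanya free: 12:25-19:55 (invert busy blocks within the working day).
Erik free: 11:55-12:15, 13:15-17:10, 18:15-19:55.
Omar free: 10:15-17:55, 18:45-21:00 (invert busy blocks within the working day).
Vanya ∩ Erik: 13:15-17:10, 18:15-19:55.
Vanya ∩ Erik ∩ Omar: 13:15-17:10, 18:45-19:55.

13:15-17:10, 18:45-19:55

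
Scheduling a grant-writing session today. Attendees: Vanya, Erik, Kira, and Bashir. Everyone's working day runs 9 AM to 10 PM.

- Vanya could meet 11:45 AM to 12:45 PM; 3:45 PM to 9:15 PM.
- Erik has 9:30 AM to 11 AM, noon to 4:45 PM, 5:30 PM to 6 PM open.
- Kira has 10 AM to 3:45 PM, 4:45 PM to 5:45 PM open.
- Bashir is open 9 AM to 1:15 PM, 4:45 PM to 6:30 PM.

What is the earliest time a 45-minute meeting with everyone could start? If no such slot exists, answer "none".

Vanya ∩ Erik: 12:00-12:45, 15:45-16:45, 17:30-18:00.
Vanya ∩ Erik ∩ Kira: 12:00-12:45, 17:30-17:45.
Vanya ∩ Erik ∩ Kira ∩ Bashir: 12:00-12:45, 17:30-17:45.
The first common window of at least 45 minutes is 12:00-12:45, so the earliest start is 12:00.

12:00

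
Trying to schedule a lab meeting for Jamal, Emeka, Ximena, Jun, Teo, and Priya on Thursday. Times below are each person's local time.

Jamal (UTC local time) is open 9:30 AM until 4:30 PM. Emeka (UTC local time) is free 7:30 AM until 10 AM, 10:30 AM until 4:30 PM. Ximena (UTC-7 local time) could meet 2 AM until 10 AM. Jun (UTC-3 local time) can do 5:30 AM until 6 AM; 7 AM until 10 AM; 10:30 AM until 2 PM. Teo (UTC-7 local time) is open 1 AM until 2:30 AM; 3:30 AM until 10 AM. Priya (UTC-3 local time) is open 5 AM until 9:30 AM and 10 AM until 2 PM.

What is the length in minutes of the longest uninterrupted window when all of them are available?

Jamal in UTC: 09:30-16:30.
Emeka in UTC: 07:30-10:00, 10:30-16:30.
Ximena in UTC: 09:00-17:00 (add 7h to convert from UTC-7).
Jun in UTC: 08:30-09:00, 10:00-13:00, 13:30-17:00 (add 3h to convert from UTC-3).
Teo in UTC: 08:00-09:30, 10:30-17:00 (add 7h to convert from UTC-7).
Priya in UTC: 08:00-12:30, 13:00-17:00 (add 3h to convert from UTC-3).
Jamal ∩ Emeka: 09:30-10:00, 10:30-16:30.
Jamal ∩ Emeka ∩ Ximena: 09:30-10:00, 10:30-16:30.
Jamal ∩ Emeka ∩ Ximena ∩ Jun: 10:30-13:00, 13:30-16:30.
Jamal ∩ Emeka ∩ Ximena ∩ Jun ∩ Teo: 10:30-13:00, 13:30-16:30.
Jamal ∩ Emeka ∩ Ximena ∩ Jun ∩ Teo ∩ Priya: 10:30-12:30, 13:30-16:30.
The longest is 13:30-16:30 at 180 minutes.

180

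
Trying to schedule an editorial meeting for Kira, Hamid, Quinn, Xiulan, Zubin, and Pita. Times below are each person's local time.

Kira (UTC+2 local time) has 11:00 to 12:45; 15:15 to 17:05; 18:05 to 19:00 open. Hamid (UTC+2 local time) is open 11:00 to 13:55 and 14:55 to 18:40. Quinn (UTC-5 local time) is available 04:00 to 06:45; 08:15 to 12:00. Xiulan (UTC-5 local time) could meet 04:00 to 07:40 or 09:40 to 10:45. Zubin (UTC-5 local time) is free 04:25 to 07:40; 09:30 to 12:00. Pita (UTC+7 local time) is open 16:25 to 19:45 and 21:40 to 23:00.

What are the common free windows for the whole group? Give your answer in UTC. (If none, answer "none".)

Kira in UTC: 09:00-10:45, 13:15-15:05, 16:05-17:00 (subtract 2h to convert from UTC+2).
Hamid in UTC: 09:00-11:55, 12:55-16:40 (subtract 2h to convert from UTC+2).
Quinn in UTC: 09:00-11:45, 13:15-17:00 (add 5h to convert from UTC-5).
Xiulan in UTC: 09:00-12:40, 14:40-15:45 (add 5h to convert from UTC-5).
Zubin in UTC: 09:25-12:40, 14:30-17:00 (add 5h to convert from UTC-5).
Pita in UTC: 09:25-12:45, 14:40-16:00 (subtract 7h to convert from UTC+7).
Kira ∩ Hamid: 09:00-10:45, 13:15-15:05, 16:05-16:40.
Kira ∩ Hamid ∩ Quinn: 09:00-10:45, 13:15-15:05, 16:05-16:40.
Kira ∩ Hamid ∩ Quinn ∩ Xiulan: 09:00-10:45, 14:40-15:05.
Kira ∩ Hamid ∩ Quinn ∩ Xiulan ∩ Zubin: 09:25-10:45, 14:40-15:05.
Kira ∩ Hamid ∩ Quinn ∩ Xiulan ∩ Zubin ∩ Pita: 09:25-10:45, 14:40-15:05.

09:25-10:45, 14:40-15:05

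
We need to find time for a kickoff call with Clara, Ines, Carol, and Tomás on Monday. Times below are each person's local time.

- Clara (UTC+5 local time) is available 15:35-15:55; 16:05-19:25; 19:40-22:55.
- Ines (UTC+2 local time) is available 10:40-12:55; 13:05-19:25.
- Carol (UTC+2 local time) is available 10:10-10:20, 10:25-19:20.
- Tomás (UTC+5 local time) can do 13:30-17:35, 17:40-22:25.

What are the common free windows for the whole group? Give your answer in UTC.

Clara in UTC: 10:35-10:55, 11:05-14:25, 14:40-17:55 (subtract 5h to convert from UTC+5).
Ines in UTC: 08:40-10:55, 11:05-17:25 (subtract 2h to convert from UTC+2).
Carol in UTC: 08:10-08:20, 08:25-17:20 (subtract 2h to convert from UTC+2).
Tomás in UTC: 08:30-12:35, 12:40-17:25 (subtract 5h to convert from UTC+5).
Clara ∩ Ines: 10:35-10:55, 11:05-14:25, 14:40-17:25.
Clara ∩ Ines ∩ Carol: 10:35-10:55, 11:05-14:25, 14:40-17:20.
Clara ∩ Ines ∩ Carol ∩ Tomás: 10:35-10:55, 11:05-12:35, 12:40-14:25, 14:40-17:20.
Those are the intersection windows.

10:35-10:55, 11:05-12:35, 12:40-14:25, 14:40-17:20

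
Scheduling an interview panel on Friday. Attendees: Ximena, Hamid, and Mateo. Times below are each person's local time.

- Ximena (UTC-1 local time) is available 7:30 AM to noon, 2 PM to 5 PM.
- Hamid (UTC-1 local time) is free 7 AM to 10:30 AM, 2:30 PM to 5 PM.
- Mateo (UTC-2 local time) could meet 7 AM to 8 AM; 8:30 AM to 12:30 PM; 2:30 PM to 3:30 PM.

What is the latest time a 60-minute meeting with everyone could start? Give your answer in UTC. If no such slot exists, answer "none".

Ximena in UTC: 08:30-13:00, 15:00-18:00 (add 1h to convert from UTC-1).
Hamid in UTC: 08:00-11:30, 15:30-18:00 (add 1h to convert from UTC-1).
Mateo in UTC: 09:00-10:00, 10:30-14:30, 16:30-17:30 (add 2h to convert from UTC-2).
Ximena ∩ Hamid: 08:30-11:30, 15:30-18:00.
Ximena ∩ Hamid ∩ Mateo: 09:00-10:00, 10:30-11:30, 16:30-17:30.
Those are the intersection windows.
The last common window of at least 60 minutes is 16:30-17:30; a 60-minute meeting can start as late as 16:30 and still end by 17:30.

16:30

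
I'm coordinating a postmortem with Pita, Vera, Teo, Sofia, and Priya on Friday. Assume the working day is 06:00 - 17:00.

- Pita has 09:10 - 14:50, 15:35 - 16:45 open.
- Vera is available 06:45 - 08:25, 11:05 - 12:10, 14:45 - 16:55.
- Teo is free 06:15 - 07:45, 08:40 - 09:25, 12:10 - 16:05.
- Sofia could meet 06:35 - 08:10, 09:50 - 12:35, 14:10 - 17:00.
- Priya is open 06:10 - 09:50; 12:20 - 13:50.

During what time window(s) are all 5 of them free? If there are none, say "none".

Pita ∩ Vera: 11:05-12:10, 14:45-14:50, 15:35-16:45.
Pita ∩ Vera ∩ Teo: 14:45-14:50, 15:35-16:05.
Pita ∩ Vera ∩ Teo ∩ Sofia: 14:45-14:50, 15:35-16:05.
Pita ∩ Vera ∩ Teo ∩ Sofia ∩ Priya: ∅.
There is no time when everyone is free.

none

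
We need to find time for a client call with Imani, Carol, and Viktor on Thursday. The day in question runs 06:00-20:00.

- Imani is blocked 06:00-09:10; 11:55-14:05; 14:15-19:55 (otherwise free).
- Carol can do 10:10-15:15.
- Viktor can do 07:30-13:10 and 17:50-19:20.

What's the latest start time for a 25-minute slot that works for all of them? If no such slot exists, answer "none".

11:30

Imani free: 09:10-11:55, 14:05-14:15, 19:55-20:00 (invert busy blocks within the working day).
Carol free: 10:10-15:15.
Viktor free: 07:30-13:10, 17:50-19:20.
Imani ∩ Carol: 10:10-11:55, 14:05-14:15.
Imani ∩ Carol ∩ Viktor: 10:10-11:55.
The last common window of at least 25 minutes is 10:10-11:55; a 25-minute meeting can start as late as 11:30 and still end by 11:55.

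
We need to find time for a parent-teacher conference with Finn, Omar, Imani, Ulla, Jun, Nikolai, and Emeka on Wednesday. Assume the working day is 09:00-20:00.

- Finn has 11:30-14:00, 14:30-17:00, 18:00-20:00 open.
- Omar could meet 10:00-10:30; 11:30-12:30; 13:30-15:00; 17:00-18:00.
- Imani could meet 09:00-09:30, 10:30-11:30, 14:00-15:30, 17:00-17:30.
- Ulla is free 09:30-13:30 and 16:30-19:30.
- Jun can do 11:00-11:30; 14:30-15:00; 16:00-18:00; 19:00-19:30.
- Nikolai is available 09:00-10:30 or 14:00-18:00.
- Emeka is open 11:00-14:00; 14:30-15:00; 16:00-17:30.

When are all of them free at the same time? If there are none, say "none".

none

Finn ∩ Omar: 11:30-12:30, 13:30-14:00, 14:30-15:00.
Finn ∩ Omar ∩ Imani: 14:30-15:00.
Finn ∩ Omar ∩ Imani ∩ Ulla: ∅.
Finn ∩ Omar ∩ Imani ∩ Ulla ∩ Jun: ∅.
Finn ∩ Omar ∩ Imani ∩ Ulla ∩ Jun ∩ Nikolai: ∅.
Finn ∩ Omar ∩ Imani ∩ Ulla ∩ Jun ∩ Nikolai ∩ Emeka: ∅.
There is no time when everyone is free.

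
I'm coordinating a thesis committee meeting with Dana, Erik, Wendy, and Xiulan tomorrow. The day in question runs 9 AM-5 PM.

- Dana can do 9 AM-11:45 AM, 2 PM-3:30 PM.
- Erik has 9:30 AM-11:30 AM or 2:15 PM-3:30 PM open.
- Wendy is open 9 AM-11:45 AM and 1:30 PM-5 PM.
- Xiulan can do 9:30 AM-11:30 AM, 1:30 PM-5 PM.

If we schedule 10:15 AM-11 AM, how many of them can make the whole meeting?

4

Dana, Erik, Wendy, and Xiulan can make the full 10:15-11:00 slot — that's 4.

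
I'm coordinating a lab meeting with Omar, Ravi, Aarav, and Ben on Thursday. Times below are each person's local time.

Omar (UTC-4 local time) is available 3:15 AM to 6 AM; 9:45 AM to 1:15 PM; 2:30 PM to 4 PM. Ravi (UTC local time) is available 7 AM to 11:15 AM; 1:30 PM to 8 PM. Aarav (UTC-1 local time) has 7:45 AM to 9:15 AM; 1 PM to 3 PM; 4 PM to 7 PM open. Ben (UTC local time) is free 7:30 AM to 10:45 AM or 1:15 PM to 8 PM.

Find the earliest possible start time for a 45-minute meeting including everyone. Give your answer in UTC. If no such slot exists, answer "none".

Omar in UTC: 07:15-10:00, 13:45-17:15, 18:30-20:00 (add 4h to convert from UTC-4).
Ravi in UTC: 07:00-11:15, 13:30-20:00.
Aarav in UTC: 08:45-10:15, 14:00-16:00, 17:00-20:00 (add 1h to convert from UTC-1).
Ben in UTC: 07:30-10:45, 13:15-20:00.
Omar ∩ Ravi: 07:15-10:00, 13:45-17:15, 18:30-20:00.
Omar ∩ Ravi ∩ Aarav: 08:45-10:00, 14:00-16:00, 17:00-17:15, 18:30-20:00.
Omar ∩ Ravi ∩ Aarav ∩ Ben: 08:45-10:00, 14:00-16:00, 17:00-17:15, 18:30-20:00.
The first common window of at least 45 minutes is 08:45-10:00, so the earliest start is 08:45.

08:45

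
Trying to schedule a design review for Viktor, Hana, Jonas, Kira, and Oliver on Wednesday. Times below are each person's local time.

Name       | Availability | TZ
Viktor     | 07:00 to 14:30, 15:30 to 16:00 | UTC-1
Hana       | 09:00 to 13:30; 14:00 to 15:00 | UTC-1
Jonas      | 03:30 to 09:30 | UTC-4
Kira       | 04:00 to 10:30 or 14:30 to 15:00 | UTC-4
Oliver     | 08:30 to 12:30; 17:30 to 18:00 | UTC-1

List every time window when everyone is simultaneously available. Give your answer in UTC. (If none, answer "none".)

Viktor in UTC: 08:00-15:30, 16:30-17:00 (add 1h to convert from UTC-1).
Hana in UTC: 10:00-14:30, 15:00-16:00 (add 1h to convert from UTC-1).
Jonas in UTC: 07:30-13:30 (add 4h to convert from UTC-4).
Kira in UTC: 08:00-14:30, 18:30-19:00 (add 4h to convert from UTC-4).
Oliver in UTC: 09:30-13:30, 18:30-19:00 (add 1h to convert from UTC-1).
Viktor ∩ Hana: 10:00-14:30, 15:00-15:30.
Viktor ∩ Hana ∩ Jonas: 10:00-13:30.
Viktor ∩ Hana ∩ Jonas ∩ Kira: 10:00-13:30.
Viktor ∩ Hana ∩ Jonas ∩ Kira ∩ Oliver: 10:00-13:30.
So the common availability across everyone is 10:00-13:30.

10:00-13:30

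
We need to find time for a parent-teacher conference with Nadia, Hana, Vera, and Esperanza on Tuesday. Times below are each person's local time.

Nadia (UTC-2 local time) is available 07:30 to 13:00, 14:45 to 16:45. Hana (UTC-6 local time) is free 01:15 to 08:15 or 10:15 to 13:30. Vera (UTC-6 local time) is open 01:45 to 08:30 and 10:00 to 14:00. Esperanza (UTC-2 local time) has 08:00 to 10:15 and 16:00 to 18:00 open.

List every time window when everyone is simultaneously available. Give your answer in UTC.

10:00-12:15, 18:00-18:45

Nadia in UTC: 09:30-15:00, 16:45-18:45 (add 2h to convert from UTC-2).
Hana in UTC: 07:15-14:15, 16:15-19:30 (add 6h to convert from UTC-6).
Vera in UTC: 07:45-14:30, 16:00-20:00 (add 6h to convert from UTC-6).
Esperanza in UTC: 10:00-12:15, 18:00-20:00 (add 2h to convert from UTC-2).
Nadia ∩ Hana: 09:30-14:15, 16:45-18:45.
Nadia ∩ Hana ∩ Vera: 09:30-14:15, 16:45-18:45.
Nadia ∩ Hana ∩ Vera ∩ Esperanza: 10:00-12:15, 18:00-18:45.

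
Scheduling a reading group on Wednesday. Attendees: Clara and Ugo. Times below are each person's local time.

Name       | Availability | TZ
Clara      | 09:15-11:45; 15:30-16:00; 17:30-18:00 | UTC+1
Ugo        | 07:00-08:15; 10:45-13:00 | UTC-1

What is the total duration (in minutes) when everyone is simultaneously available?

Clara in UTC: 08:15-10:45, 14:30-15:00, 16:30-17:00 (subtract 1h to convert from UTC+1).
Ugo in UTC: 08:00-09:15, 11:45-14:00 (add 1h to convert from UTC-1).
Clara ∩ Ugo: 08:15-09:15.
So the common availability across everyone is 08:15-09:15.
That's a single block of 60 minutes.

60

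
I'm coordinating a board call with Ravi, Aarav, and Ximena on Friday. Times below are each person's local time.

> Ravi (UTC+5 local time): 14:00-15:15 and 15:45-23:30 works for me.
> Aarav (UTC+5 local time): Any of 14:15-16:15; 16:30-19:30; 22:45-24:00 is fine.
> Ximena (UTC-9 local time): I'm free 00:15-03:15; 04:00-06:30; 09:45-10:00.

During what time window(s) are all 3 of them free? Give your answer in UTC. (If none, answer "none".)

09:15-10:15, 10:45-11:15, 11:30-12:15, 13:00-14:30

Ravi in UTC: 09:00-10:15, 10:45-18:30 (subtract 5h to convert from UTC+5).
Aarav in UTC: 09:15-11:15, 11:30-14:30, 17:45-19:00 (subtract 5h to convert from UTC+5).
Ximena in UTC: 09:15-12:15, 13:00-15:30, 18:45-19:00 (add 9h to convert from UTC-9).
Ravi ∩ Aarav: 09:15-10:15, 10:45-11:15, 11:30-14:30, 17:45-18:30.
Ravi ∩ Aarav ∩ Ximena: 09:15-10:15, 10:45-11:15, 11:30-12:15, 13:00-14:30.
So the common availability across everyone is 09:15-10:15, 10:45-11:15, 11:30-12:15, 13:00-14:30.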